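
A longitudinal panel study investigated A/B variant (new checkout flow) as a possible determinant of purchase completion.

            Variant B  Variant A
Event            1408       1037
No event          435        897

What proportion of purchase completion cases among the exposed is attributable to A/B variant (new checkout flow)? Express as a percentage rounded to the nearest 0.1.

Reading the table with exposure as columns: a = 1408 (Variant B, case), b = 435 (Variant B, non-case), c = 1037 (Variant A, case), d = 897.
Risk in exposed = 1408/1843 = 0.76397; risk in unexposed = 1037/1934 = 0.53619.
RR = 0.76397/0.53619 = 1.42480
AR% = (RR − 1)/RR × 100 = (1.42480 − 1)/1.42480 × 100 = 29.8149%

29.8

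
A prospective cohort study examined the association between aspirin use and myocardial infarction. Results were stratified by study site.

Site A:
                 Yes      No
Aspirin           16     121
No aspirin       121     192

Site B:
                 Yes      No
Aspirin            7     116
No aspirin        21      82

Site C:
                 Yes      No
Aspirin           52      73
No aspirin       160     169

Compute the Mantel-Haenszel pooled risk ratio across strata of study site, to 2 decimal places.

RR_MH = Σ(aᵢ·n₀ᵢ/nᵢ) / Σ(cᵢ·n₁ᵢ/nᵢ), with n₁ᵢ = aᵢ+bᵢ (exposed), n₀ᵢ = cᵢ+dᵢ (unexposed), nᵢ = n₁ᵢ+n₀ᵢ.
Stratum 1 (Site A): n₁ = 137, n₀ = 313, n = 450; a·n₀/n = 16·313/450 = 11.1289; c·n₁/n = 121·137/450 = 36.8378
Stratum 2 (Site B): n₁ = 123, n₀ = 103, n = 226; a·n₀/n = 7·103/226 = 3.1903; c·n₁/n = 21·123/226 = 11.4292
Stratum 3 (Site C): n₁ = 125, n₀ = 329, n = 454; a·n₀/n = 52·329/454 = 37.6828; c·n₁/n = 160·125/454 = 44.0529
RR_MH = (11.1289 + 3.1903 + 37.6828) / (36.8378 + 11.4292 + 44.0529) = 52.0020 / 92.3198 = 0.56328

0.56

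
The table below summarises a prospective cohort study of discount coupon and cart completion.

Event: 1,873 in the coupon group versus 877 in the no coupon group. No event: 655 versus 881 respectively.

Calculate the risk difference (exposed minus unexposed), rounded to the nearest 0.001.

From the description: a = 1873, b = 655, c = 877, d = 881.
Risk in exposed = 1873/2528 = 0.740902; risk in unexposed = 877/1758 = 0.498862.
Risk difference = 0.740902 − 0.498862 = 0.242040

0.242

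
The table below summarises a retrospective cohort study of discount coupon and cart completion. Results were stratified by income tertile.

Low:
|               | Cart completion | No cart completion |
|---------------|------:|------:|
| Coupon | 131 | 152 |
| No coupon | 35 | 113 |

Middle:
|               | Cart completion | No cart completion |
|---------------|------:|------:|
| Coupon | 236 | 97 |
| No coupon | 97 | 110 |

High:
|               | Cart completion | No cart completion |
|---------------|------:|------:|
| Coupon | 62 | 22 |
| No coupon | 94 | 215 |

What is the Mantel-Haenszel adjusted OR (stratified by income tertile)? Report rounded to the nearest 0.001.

3.321

OR_MH = Σ(aᵢdᵢ/nᵢ) / Σ(bᵢcᵢ/nᵢ), where nᵢ is the stratum total.
Stratum 1 (Low): n = 431; a·d/n = 131·113/431 = 34.3457; b·c/n = 152·35/431 = 12.3434
Stratum 2 (Middle): n = 540; a·d/n = 236·110/540 = 48.0741; b·c/n = 97·97/540 = 17.4241
Stratum 3 (High): n = 393; a·d/n = 62·215/393 = 33.9186; b·c/n = 22·94/393 = 5.2621
OR_MH = (34.3457 + 48.0741 + 33.9186) / (12.3434 + 17.4241 + 5.2621) = 116.3384 / 35.0295 = 3.32115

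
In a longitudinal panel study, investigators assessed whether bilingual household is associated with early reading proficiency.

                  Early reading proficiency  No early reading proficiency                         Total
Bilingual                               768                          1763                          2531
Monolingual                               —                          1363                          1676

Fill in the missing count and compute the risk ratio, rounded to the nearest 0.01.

1.62

The missing cell is in the unexposed row: 1676 − 1363 = 313.
So a = 768, b = 1763, c = 313, d = 1363.
RR = [a/(a+b)] / [c/(c+d)] = (768/2531) / (313/1676) = 0.30344/0.18675 = 1.62480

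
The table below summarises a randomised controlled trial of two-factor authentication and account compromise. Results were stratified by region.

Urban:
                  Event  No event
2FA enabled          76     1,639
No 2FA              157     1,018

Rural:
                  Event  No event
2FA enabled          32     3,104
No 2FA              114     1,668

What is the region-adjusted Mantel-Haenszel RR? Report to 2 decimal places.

0.26

RR_MH = Σ(aᵢ·n₀ᵢ/nᵢ) / Σ(cᵢ·n₁ᵢ/nᵢ), with n₁ᵢ = aᵢ+bᵢ (exposed), n₀ᵢ = cᵢ+dᵢ (unexposed), nᵢ = n₁ᵢ+n₀ᵢ.
Stratum 1 (Urban): n₁ = 1715, n₀ = 1175, n = 2890; a·n₀/n = 76·1175/2890 = 30.8997; c·n₁/n = 157·1715/2890 = 93.1678
Stratum 2 (Rural): n₁ = 3136, n₀ = 1782, n = 4918; a·n₀/n = 32·1782/4918 = 11.5950; c·n₁/n = 114·3136/4918 = 72.6930
RR_MH = (30.8997 + 11.5950) / (93.1678 + 72.6930) = 42.4946 / 165.8608 = 0.25621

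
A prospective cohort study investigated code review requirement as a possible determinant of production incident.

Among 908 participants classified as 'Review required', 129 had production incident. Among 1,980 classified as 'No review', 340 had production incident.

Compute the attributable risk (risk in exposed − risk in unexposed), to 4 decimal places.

-0.0296

From the description: a = 129, b = 779, c = 340, d = 1640.
Risk in exposed = 129/908 = 0.142070; risk in unexposed = 340/1980 = 0.171717.
Risk difference = 0.142070 − 0.171717 = -0.029647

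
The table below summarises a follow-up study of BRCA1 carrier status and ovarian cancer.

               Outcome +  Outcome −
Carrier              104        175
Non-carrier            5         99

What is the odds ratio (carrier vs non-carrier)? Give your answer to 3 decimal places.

11.767

Cells: a = 104, b = 175, c = 5, d = 99.
OR = (a·d)/(b·c) = (104 × 99) / (175 × 5) = 10296 / 875 = 11.76686
The odds of ovarian cancer are about 11.77 times as high in the carrier group.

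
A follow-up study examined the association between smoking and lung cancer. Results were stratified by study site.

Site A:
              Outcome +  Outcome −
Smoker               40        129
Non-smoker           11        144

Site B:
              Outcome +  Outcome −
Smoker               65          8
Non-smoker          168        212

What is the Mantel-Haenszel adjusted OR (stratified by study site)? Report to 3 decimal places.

OR_MH = Σ(aᵢdᵢ/nᵢ) / Σ(bᵢcᵢ/nᵢ), where nᵢ is the stratum total.
Stratum 1 (Site A): n = 324; a·d/n = 40·144/324 = 17.7778; b·c/n = 129·11/324 = 4.3796
Stratum 2 (Site B): n = 453; a·d/n = 65·212/453 = 30.4194; b·c/n = 8·168/453 = 2.9669
OR_MH = (17.7778 + 30.4194) / (4.3796 + 2.9669) = 48.1972 / 7.3465 = 6.56055

6.561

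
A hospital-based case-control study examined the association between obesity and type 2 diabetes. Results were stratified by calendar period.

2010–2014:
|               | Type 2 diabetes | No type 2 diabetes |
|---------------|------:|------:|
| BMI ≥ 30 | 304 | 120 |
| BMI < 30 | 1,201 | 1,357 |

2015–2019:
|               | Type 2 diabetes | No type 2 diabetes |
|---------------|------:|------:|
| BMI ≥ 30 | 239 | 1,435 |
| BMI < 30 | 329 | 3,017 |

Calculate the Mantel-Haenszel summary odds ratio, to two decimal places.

1.98

OR_MH = Σ(aᵢdᵢ/nᵢ) / Σ(bᵢcᵢ/nᵢ), where nᵢ is the stratum total.
Stratum 1 (2010–2014): n = 2982; a·d/n = 304·1357/2982 = 138.3394; b·c/n = 120·1201/2982 = 48.3300
Stratum 2 (2015–2019): n = 5020; a·d/n = 239·3017/5020 = 143.6380; b·c/n = 1435·329/5020 = 94.0468
OR_MH = (138.3394 + 143.6380) / (48.3300 + 94.0468) = 281.9774 / 142.3768 = 1.98050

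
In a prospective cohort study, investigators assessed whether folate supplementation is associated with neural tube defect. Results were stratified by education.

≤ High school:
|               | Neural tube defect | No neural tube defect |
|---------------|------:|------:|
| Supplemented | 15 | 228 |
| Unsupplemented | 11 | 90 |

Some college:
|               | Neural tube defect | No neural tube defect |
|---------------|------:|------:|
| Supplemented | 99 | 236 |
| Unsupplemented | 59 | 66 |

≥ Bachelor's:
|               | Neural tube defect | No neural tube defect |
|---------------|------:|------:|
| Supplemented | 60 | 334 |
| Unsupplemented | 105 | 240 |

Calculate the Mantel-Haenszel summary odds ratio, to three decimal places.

OR_MH = Σ(aᵢdᵢ/nᵢ) / Σ(bᵢcᵢ/nᵢ), where nᵢ is the stratum total.
Stratum 1 (≤ High school): n = 344; a·d/n = 15·90/344 = 3.9244; b·c/n = 228·11/344 = 7.2907
Stratum 2 (Some college): n = 460; a·d/n = 99·66/460 = 14.2043; b·c/n = 236·59/460 = 30.2696
Stratum 3 (≥ Bachelor's): n = 739; a·d/n = 60·240/739 = 19.4858; b·c/n = 334·105/739 = 47.4560
OR_MH = (3.9244 + 14.2043 + 19.4858) / (7.2907 + 30.2696 + 47.4560) = 37.6146 / 85.0163 = 0.44244

0.442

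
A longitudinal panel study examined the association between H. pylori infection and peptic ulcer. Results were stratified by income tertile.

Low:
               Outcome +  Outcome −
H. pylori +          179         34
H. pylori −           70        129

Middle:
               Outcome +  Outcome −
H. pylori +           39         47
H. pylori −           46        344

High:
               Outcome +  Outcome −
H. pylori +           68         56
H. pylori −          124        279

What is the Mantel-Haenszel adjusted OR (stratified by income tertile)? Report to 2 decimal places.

5.12

OR_MH = Σ(aᵢdᵢ/nᵢ) / Σ(bᵢcᵢ/nᵢ), where nᵢ is the stratum total.
Stratum 1 (Low): n = 412; a·d/n = 179·129/412 = 56.0461; b·c/n = 34·70/412 = 5.7767
Stratum 2 (Middle): n = 476; a·d/n = 39·344/476 = 28.1849; b·c/n = 47·46/476 = 4.5420
Stratum 3 (High): n = 527; a·d/n = 68·279/527 = 36.0000; b·c/n = 56·124/527 = 13.1765
OR_MH = (56.0461 + 28.1849 + 36.0000) / (5.7767 + 4.5420 + 13.1765) = 120.2310 / 23.4952 = 5.11726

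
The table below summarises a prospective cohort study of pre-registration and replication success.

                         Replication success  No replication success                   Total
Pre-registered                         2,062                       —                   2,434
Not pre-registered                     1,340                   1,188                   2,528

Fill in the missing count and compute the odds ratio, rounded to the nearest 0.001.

The missing cell is in the exposed row: 2434 − 2062 = 372.
So a = 2062, b = 372, c = 1340, d = 1188.
OR = (a·d)/(b·c) = (2062 × 1188) / (372 × 1340) = 2449656 / 498480 = 4.91425

4.914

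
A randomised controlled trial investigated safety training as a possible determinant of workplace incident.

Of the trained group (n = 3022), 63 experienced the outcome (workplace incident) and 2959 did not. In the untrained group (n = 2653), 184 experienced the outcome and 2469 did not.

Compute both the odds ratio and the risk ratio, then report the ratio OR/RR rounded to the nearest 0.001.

0.950

From the description: a = 63, b = 2959, c = 184, d = 2469.
OR = (63·2469)/(2959·184) = 155547/544456 = 0.28569
Risk in exposed = 63/3022 = 0.02085; risk in unexposed = 184/2653 = 0.06936; RR = 0.30058
OR/RR = 0.28569 / 0.30058 = 0.95046
The outcome is rare in both groups, so OR ≈ RR (ratio near 1).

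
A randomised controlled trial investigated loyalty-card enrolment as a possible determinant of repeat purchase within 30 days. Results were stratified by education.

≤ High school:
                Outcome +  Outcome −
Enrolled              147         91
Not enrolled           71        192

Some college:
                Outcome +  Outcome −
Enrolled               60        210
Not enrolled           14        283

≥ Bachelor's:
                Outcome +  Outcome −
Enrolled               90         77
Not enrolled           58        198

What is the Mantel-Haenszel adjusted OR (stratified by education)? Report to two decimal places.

4.48

OR_MH = Σ(aᵢdᵢ/nᵢ) / Σ(bᵢcᵢ/nᵢ), where nᵢ is the stratum total.
Stratum 1 (≤ High school): n = 501; a·d/n = 147·192/501 = 56.3353; b·c/n = 91·71/501 = 12.8962
Stratum 2 (Some college): n = 567; a·d/n = 60·283/567 = 29.9471; b·c/n = 210·14/567 = 5.1852
Stratum 3 (≥ Bachelor's): n = 423; a·d/n = 90·198/423 = 42.1277; b·c/n = 77·58/423 = 10.5579
OR_MH = (56.3353 + 29.9471 + 42.1277) / (12.8962 + 5.1852 + 10.5579) = 128.4101 / 28.6393 = 4.48370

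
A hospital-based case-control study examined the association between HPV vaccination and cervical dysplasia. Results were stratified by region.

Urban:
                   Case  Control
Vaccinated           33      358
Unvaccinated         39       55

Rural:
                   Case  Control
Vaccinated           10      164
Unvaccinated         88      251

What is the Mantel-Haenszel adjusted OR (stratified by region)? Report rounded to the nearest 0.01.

OR_MH = Σ(aᵢdᵢ/nᵢ) / Σ(bᵢcᵢ/nᵢ), where nᵢ is the stratum total.
Stratum 1 (Urban): n = 485; a·d/n = 33·55/485 = 3.7423; b·c/n = 358·39/485 = 28.7876
Stratum 2 (Rural): n = 513; a·d/n = 10·251/513 = 4.8928; b·c/n = 164·88/513 = 28.1326
OR_MH = (3.7423 + 4.8928) / (28.7876 + 28.1326) = 8.6351 / 56.9202 = 0.15170

0.15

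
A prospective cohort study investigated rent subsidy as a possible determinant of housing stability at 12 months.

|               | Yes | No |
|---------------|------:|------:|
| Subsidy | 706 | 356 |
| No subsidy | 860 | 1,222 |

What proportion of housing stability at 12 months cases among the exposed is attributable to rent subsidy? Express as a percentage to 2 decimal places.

Cells: a = 706, b = 356, c = 860, d = 1222.
Risk in exposed = 706/1062 = 0.66478; risk in unexposed = 860/2082 = 0.41306.
RR = 0.66478/0.41306 = 1.60939
AR% = (RR − 1)/RR × 100 = (1.60939 − 1)/1.60939 × 100 = 37.8648%

37.86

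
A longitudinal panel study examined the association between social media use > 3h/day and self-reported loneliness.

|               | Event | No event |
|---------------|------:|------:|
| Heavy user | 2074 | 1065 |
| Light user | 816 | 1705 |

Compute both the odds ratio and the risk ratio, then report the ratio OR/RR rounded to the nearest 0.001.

Cells: a = 2074, b = 1065, c = 816, d = 1705.
OR = (2074·1705)/(1065·816) = 3536170/869040 = 4.06905
Risk in exposed = 2074/3139 = 0.66072; risk in unexposed = 816/2521 = 0.32368; RR = 2.04127
OR/RR = 4.06905 / 2.04127 = 1.99339
The outcome is not rare, so the OR lies further from 1 than the RR.

1.993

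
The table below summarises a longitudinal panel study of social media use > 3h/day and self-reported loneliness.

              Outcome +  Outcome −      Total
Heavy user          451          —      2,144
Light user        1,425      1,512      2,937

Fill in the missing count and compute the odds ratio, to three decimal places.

0.283

The missing cell is in the exposed row: 2144 − 451 = 1693.
So a = 451, b = 1693, c = 1425, d = 1512.
OR = (a·d)/(b·c) = (451 × 1512) / (1693 × 1425) = 681912 / 2412525 = 0.28265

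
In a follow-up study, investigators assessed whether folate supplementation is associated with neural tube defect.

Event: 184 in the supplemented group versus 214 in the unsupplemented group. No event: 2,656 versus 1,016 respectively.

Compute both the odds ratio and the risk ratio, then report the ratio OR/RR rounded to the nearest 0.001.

From the description: a = 184, b = 2656, c = 214, d = 1016.
OR = (184·1016)/(2656·214) = 186944/568384 = 0.32890
Risk in exposed = 184/2840 = 0.06479; risk in unexposed = 214/1230 = 0.17398; RR = 0.37238
OR/RR = 0.32890 / 0.37238 = 0.88324
The outcome is not rare, so the OR lies further from 1 than the RR.

0.883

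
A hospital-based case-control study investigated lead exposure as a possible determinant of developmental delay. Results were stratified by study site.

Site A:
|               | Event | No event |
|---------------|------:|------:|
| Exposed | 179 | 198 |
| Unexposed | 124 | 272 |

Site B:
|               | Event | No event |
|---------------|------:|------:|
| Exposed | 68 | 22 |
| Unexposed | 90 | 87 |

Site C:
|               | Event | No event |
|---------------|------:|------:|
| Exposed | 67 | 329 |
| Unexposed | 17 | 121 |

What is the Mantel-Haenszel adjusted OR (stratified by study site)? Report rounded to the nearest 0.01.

2.02

OR_MH = Σ(aᵢdᵢ/nᵢ) / Σ(bᵢcᵢ/nᵢ), where nᵢ is the stratum total.
Stratum 1 (Site A): n = 773; a·d/n = 179·272/773 = 62.9858; b·c/n = 198·124/773 = 31.7620
Stratum 2 (Site B): n = 267; a·d/n = 68·87/267 = 22.1573; b·c/n = 22·90/267 = 7.4157
Stratum 3 (Site C): n = 534; a·d/n = 67·121/534 = 15.1816; b·c/n = 329·17/534 = 10.4738
OR_MH = (62.9858 + 22.1573 + 15.1816) / (31.7620 + 7.4157 + 10.4738) = 100.3247 / 49.6515 = 2.02058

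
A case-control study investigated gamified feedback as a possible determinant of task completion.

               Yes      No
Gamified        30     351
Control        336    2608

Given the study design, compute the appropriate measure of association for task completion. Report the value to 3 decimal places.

0.663

Cells: a = 30, b = 351, c = 336, d = 2608.
This is a case-control study: participants were sampled on outcome status, so risks in the source population cannot be estimated directly — relative risk is not valid here. The odds ratio is the appropriate measure.
OR = (a·d)/(b·c) = (30 × 2608) / (351 × 336) = 78240 / 117936 = 0.66341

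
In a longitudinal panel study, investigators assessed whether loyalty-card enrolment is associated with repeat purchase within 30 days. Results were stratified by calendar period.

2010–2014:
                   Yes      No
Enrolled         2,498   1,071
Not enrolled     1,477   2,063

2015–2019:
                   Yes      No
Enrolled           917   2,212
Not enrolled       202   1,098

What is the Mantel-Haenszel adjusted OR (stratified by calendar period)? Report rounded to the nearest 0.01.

OR_MH = Σ(aᵢdᵢ/nᵢ) / Σ(bᵢcᵢ/nᵢ), where nᵢ is the stratum total.
Stratum 1 (2010–2014): n = 7109; a·d/n = 2498·2063/7109 = 724.9084; b·c/n = 1071·1477/7109 = 222.5161
Stratum 2 (2015–2019): n = 4429; a·d/n = 917·1098/4429 = 227.3348; b·c/n = 2212·202/4429 = 100.8860
OR_MH = (724.9084 + 227.3348) / (222.5161 + 100.8860) = 952.2433 / 323.4021 = 2.94446

2.94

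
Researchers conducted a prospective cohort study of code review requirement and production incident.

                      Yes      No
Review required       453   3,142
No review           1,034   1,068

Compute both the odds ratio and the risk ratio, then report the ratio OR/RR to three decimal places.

0.581

Cells: a = 453, b = 3142, c = 1034, d = 1068.
OR = (453·1068)/(3142·1034) = 483804/3248828 = 0.14892
Risk in exposed = 453/3595 = 0.12601; risk in unexposed = 1034/2102 = 0.49191; RR = 0.25616
OR/RR = 0.14892 / 0.25616 = 0.58134
The outcome is not rare, so the OR lies further from 1 than the RR.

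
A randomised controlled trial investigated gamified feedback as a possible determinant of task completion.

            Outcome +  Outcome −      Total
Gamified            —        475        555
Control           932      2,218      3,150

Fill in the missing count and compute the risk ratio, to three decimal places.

0.487

The missing cell is in the exposed row: 555 − 475 = 80.
So a = 80, b = 475, c = 932, d = 2218.
RR = [a/(a+b)] / [c/(c+d)] = (80/555) / (932/3150) = 0.14414/0.29587 = 0.48718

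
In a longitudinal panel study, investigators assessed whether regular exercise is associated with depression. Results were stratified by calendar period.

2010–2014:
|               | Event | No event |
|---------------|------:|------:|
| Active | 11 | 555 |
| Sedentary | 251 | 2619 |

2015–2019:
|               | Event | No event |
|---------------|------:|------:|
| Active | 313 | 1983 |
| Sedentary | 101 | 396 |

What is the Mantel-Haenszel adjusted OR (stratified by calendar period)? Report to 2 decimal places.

0.47

OR_MH = Σ(aᵢdᵢ/nᵢ) / Σ(bᵢcᵢ/nᵢ), where nᵢ is the stratum total.
Stratum 1 (2010–2014): n = 3436; a·d/n = 11·2619/3436 = 8.3845; b·c/n = 555·251/3436 = 40.5428
Stratum 2 (2015–2019): n = 2793; a·d/n = 313·396/2793 = 44.3781; b·c/n = 1983·101/2793 = 71.7089
OR_MH = (8.3845 + 44.3781) / (40.5428 + 71.7089) = 52.7625 / 112.2517 = 0.47004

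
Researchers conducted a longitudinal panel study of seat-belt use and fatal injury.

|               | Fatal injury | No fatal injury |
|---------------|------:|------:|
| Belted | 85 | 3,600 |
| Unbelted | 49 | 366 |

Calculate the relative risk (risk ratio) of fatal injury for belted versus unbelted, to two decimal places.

Cells: a = 85, b = 3600, c = 49, d = 366.
Risk in exposed = 85/3685 = 0.02307; risk in unexposed = 49/415 = 0.11807.
RR = 0.02307 / 0.11807 = 0.19536
The risk is 80% lower among the exposed than among the unexposed.

0.20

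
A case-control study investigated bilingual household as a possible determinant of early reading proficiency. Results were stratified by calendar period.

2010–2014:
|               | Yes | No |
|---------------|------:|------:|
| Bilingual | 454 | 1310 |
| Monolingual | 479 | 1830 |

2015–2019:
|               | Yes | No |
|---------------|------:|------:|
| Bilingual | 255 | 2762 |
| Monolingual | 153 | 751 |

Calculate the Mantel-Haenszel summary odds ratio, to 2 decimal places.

OR_MH = Σ(aᵢdᵢ/nᵢ) / Σ(bᵢcᵢ/nᵢ), where nᵢ is the stratum total.
Stratum 1 (2010–2014): n = 4073; a·d/n = 454·1830/4073 = 203.9823; b·c/n = 1310·479/4073 = 154.0609
Stratum 2 (2015–2019): n = 3921; a·d/n = 255·751/3921 = 48.8409; b·c/n = 2762·153/3921 = 107.7751
OR_MH = (203.9823 + 48.8409) / (154.0609 + 107.7751) = 252.8232 / 261.8359 = 0.96558

0.97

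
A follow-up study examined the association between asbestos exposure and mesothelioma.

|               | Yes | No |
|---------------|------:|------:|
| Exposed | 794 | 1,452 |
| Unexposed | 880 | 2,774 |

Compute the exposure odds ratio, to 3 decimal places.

Cells: a = 794, b = 1452, c = 880, d = 2774.
OR = (a·d)/(b·c) = (794 × 2774) / (1452 × 880) = 2202556 / 1277760 = 1.72376
The odds of mesothelioma are about 1.72 times as high in the exposed group.

1.724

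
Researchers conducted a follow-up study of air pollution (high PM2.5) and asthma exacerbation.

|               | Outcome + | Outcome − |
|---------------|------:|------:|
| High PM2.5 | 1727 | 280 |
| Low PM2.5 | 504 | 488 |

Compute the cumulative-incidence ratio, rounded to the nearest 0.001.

Cells: a = 1727, b = 280, c = 504, d = 488.
Risk in exposed = 1727/2007 = 0.86049; risk in unexposed = 504/992 = 0.50806.
RR = 0.86049 / 0.50806 = 1.69366
The risk among the exposed is 1.69 times that among the unexposed.

1.694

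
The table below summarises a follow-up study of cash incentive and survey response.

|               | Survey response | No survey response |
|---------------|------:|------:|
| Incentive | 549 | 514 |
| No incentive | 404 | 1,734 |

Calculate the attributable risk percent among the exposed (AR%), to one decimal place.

63.4

Cells: a = 549, b = 514, c = 404, d = 1734.
Risk in exposed = 549/1063 = 0.51646; risk in unexposed = 404/2138 = 0.18896.
RR = 0.51646/0.18896 = 2.73316
AR% = (RR − 1)/RR × 100 = (2.73316 − 1)/2.73316 × 100 = 63.4123%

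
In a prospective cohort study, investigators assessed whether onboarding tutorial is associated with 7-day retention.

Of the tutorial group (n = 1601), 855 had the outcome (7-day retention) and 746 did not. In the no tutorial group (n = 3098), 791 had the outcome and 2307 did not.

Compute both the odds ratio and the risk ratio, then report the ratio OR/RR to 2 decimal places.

From the description: a = 855, b = 746, c = 791, d = 2307.
OR = (855·2307)/(746·791) = 1972485/590086 = 3.34271
Risk in exposed = 855/1601 = 0.53404; risk in unexposed = 791/3098 = 0.25533; RR = 2.09161
OR/RR = 3.34271 / 2.09161 = 1.59815
The outcome is not rare, so the OR lies further from 1 than the RR.

1.60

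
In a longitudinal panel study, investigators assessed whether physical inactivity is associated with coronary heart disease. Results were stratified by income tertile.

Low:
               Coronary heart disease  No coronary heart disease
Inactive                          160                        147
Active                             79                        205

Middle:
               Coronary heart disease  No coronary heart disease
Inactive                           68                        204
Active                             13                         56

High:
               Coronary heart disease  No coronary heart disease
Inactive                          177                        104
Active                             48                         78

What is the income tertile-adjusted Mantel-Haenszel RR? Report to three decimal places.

1.720

RR_MH = Σ(aᵢ·n₀ᵢ/nᵢ) / Σ(cᵢ·n₁ᵢ/nᵢ), with n₁ᵢ = aᵢ+bᵢ (exposed), n₀ᵢ = cᵢ+dᵢ (unexposed), nᵢ = n₁ᵢ+n₀ᵢ.
Stratum 1 (Low): n₁ = 307, n₀ = 284, n = 591; a·n₀/n = 160·284/591 = 76.8866; c·n₁/n = 79·307/591 = 41.0372
Stratum 2 (Middle): n₁ = 272, n₀ = 69, n = 341; a·n₀/n = 68·69/341 = 13.7595; c·n₁/n = 13·272/341 = 10.3695
Stratum 3 (High): n₁ = 281, n₀ = 126, n = 407; a·n₀/n = 177·126/407 = 54.7961; c·n₁/n = 48·281/407 = 33.1400
RR_MH = (76.8866 + 13.7595 + 54.7961) / (41.0372 + 10.3695 + 33.1400) = 145.4422 / 84.5468 = 1.72026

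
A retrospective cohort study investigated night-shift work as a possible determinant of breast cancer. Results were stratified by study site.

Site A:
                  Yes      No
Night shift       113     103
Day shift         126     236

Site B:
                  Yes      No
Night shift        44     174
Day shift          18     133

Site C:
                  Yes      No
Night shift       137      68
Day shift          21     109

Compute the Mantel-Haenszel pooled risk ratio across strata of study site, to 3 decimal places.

RR_MH = Σ(aᵢ·n₀ᵢ/nᵢ) / Σ(cᵢ·n₁ᵢ/nᵢ), with n₁ᵢ = aᵢ+bᵢ (exposed), n₀ᵢ = cᵢ+dᵢ (unexposed), nᵢ = n₁ᵢ+n₀ᵢ.
Stratum 1 (Site A): n₁ = 216, n₀ = 362, n = 578; a·n₀/n = 113·362/578 = 70.7716; c·n₁/n = 126·216/578 = 47.0865
Stratum 2 (Site B): n₁ = 218, n₀ = 151, n = 369; a·n₀/n = 44·151/369 = 18.0054; c·n₁/n = 18·218/369 = 10.6341
Stratum 3 (Site C): n₁ = 205, n₀ = 130, n = 335; a·n₀/n = 137·130/335 = 53.1642; c·n₁/n = 21·205/335 = 12.8507
RR_MH = (70.7716 + 18.0054 + 53.1642) / (47.0865 + 10.6341 + 12.8507) = 141.9412 / 70.5714 = 2.01131

2.011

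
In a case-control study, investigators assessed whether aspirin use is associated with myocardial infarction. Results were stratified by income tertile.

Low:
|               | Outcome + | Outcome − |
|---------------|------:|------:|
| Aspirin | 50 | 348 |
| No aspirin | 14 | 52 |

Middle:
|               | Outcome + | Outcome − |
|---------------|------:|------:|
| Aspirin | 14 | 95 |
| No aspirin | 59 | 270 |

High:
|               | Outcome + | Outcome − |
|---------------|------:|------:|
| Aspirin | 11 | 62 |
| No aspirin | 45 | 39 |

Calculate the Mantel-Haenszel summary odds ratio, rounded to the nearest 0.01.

0.41

OR_MH = Σ(aᵢdᵢ/nᵢ) / Σ(bᵢcᵢ/nᵢ), where nᵢ is the stratum total.
Stratum 1 (Low): n = 464; a·d/n = 50·52/464 = 5.6034; b·c/n = 348·14/464 = 10.5000
Stratum 2 (Middle): n = 438; a·d/n = 14·270/438 = 8.6301; b·c/n = 95·59/438 = 12.7968
Stratum 3 (High): n = 157; a·d/n = 11·39/157 = 2.7325; b·c/n = 62·45/157 = 17.7707
OR_MH = (5.6034 + 8.6301 + 2.7325) / (10.5000 + 12.7968 + 17.7707) = 16.9661 / 41.0675 = 0.41313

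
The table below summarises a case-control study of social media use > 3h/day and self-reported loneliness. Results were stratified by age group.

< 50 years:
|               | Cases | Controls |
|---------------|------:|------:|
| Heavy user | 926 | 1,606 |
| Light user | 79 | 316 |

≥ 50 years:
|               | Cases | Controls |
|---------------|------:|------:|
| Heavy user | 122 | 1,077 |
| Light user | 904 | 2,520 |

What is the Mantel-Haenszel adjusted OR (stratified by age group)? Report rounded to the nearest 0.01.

0.66

OR_MH = Σ(aᵢdᵢ/nᵢ) / Σ(bᵢcᵢ/nᵢ), where nᵢ is the stratum total.
Stratum 1 (< 50 years): n = 2927; a·d/n = 926·316/2927 = 99.9713; b·c/n = 1606·79/2927 = 43.3461
Stratum 2 (≥ 50 years): n = 4623; a·d/n = 122·2520/4623 = 66.5023; b·c/n = 1077·904/4623 = 210.6009
OR_MH = (99.9713 + 66.5023) / (43.3461 + 210.6009) = 166.4736 / 253.9470 = 0.65554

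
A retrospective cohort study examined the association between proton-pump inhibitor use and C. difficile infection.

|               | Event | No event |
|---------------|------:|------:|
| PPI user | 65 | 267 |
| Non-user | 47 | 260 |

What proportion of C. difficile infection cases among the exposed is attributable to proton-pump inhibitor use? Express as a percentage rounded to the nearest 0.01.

21.80

Cells: a = 65, b = 267, c = 47, d = 260.
Risk in exposed = 65/332 = 0.19578; risk in unexposed = 47/307 = 0.15309.
RR = 0.19578/0.15309 = 1.27884
AR% = (RR − 1)/RR × 100 = (1.27884 − 1)/1.27884 × 100 = 21.8041%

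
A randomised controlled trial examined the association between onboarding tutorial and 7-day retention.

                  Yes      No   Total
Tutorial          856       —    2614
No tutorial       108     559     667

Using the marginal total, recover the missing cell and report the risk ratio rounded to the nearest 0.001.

2.022

The missing cell is in the exposed row: 2614 − 856 = 1758.
So a = 856, b = 1758, c = 108, d = 559.
RR = [a/(a+b)] / [c/(c+d)] = (856/2614) / (108/667) = 0.32747/0.16192 = 2.02241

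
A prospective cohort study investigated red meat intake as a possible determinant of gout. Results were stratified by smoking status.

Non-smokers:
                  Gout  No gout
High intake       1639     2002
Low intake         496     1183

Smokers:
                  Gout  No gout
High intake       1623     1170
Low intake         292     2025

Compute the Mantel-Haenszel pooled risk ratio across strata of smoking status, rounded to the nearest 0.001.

2.511

RR_MH = Σ(aᵢ·n₀ᵢ/nᵢ) / Σ(cᵢ·n₁ᵢ/nᵢ), with n₁ᵢ = aᵢ+bᵢ (exposed), n₀ᵢ = cᵢ+dᵢ (unexposed), nᵢ = n₁ᵢ+n₀ᵢ.
Stratum 1 (Non-smokers): n₁ = 3641, n₀ = 1679, n = 5320; a·n₀/n = 1639·1679/5320 = 517.2709; c·n₁/n = 496·3641/5320 = 339.4617
Stratum 2 (Smokers): n₁ = 2793, n₀ = 2317, n = 5110; a·n₀/n = 1623·2317/5110 = 735.9082; c·n₁/n = 292·2793/5110 = 159.6000
RR_MH = (517.2709 + 735.9082) / (339.4617 + 159.6000) = 1253.1791 / 499.0617 = 2.51107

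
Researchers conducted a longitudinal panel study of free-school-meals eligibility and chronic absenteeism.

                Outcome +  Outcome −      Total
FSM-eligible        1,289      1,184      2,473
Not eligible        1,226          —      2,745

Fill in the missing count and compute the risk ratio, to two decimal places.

The missing cell is in the unexposed row: 2745 − 1226 = 1519.
So a = 1289, b = 1184, c = 1226, d = 1519.
RR = [a/(a+b)] / [c/(c+d)] = (1289/2473) / (1226/2745) = 0.52123/0.44663 = 1.16703

1.17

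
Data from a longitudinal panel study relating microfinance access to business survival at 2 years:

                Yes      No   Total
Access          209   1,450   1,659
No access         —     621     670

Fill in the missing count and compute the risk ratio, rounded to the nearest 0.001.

The missing cell is in the unexposed row: 670 − 621 = 49.
So a = 209, b = 1450, c = 49, d = 621.
RR = [a/(a+b)] / [c/(c+d)] = (209/1659) / (49/670) = 0.12598/0.07313 = 1.72258

1.723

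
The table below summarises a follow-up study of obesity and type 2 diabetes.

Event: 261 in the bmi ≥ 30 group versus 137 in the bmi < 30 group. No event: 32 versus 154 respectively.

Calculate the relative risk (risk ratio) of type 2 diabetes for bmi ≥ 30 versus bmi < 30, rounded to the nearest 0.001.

From the description: a = 261, b = 32, c = 137, d = 154.
Risk in exposed = 261/293 = 0.89078; risk in unexposed = 137/291 = 0.47079.
RR = 0.89078 / 0.47079 = 1.89211
The risk among the exposed is 1.89 times that among the unexposed.

1.892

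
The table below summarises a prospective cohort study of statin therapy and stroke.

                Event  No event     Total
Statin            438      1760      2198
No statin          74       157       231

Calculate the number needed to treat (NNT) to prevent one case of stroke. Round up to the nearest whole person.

Risk in treated group = 438/2198 = 0.19927; risk in control = 74/231 = 0.32035.
Absolute risk reduction = 0.32035 − 0.19927 = 0.12107
NNT = 1 / ARR = 1 / 0.12107 = 8.259 → round up → 9

9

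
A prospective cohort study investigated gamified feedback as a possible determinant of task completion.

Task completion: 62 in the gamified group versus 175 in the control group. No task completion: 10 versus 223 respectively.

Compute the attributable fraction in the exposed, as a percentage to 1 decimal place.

From the description: a = 62, b = 10, c = 175, d = 223.
Risk in exposed = 62/72 = 0.86111; risk in unexposed = 175/398 = 0.43970.
RR = 0.86111/0.43970 = 1.95841
AR% = (RR − 1)/RR × 100 = (1.95841 − 1)/1.95841 × 100 = 48.9382%

48.9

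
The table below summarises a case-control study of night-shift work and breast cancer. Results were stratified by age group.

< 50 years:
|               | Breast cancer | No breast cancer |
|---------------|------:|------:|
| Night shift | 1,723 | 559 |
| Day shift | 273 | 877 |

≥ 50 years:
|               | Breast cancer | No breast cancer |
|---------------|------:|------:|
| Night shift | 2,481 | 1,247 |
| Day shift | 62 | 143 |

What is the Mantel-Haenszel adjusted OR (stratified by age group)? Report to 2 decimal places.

8.27

OR_MH = Σ(aᵢdᵢ/nᵢ) / Σ(bᵢcᵢ/nᵢ), where nᵢ is the stratum total.
Stratum 1 (< 50 years): n = 3432; a·d/n = 1723·877/3432 = 440.2888; b·c/n = 559·273/3432 = 44.4659
Stratum 2 (≥ 50 years): n = 3933; a·d/n = 2481·143/3933 = 90.2067; b·c/n = 1247·62/3933 = 19.6578
OR_MH = (440.2888 + 90.2067) / (44.4659 + 19.6578) = 530.4955 / 64.1237 = 8.27300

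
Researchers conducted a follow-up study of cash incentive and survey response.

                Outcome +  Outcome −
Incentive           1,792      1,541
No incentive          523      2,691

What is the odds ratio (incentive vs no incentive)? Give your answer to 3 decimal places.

5.983

Cells: a = 1792, b = 1541, c = 523, d = 2691.
OR = (a·d)/(b·c) = (1792 × 2691) / (1541 × 523) = 4822272 / 805943 = 5.98339
The odds of survey response are about 5.98 times as high in the incentive group.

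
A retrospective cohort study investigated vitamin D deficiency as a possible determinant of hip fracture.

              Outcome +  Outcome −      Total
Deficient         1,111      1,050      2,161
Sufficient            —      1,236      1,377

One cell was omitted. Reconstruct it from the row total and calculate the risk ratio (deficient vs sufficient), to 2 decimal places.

5.02

The missing cell is in the unexposed row: 1377 − 1236 = 141.
So a = 1111, b = 1050, c = 141, d = 1236.
RR = [a/(a+b)] / [c/(c+d)] = (1111/2161) / (141/1377) = 0.51411/0.10240 = 5.02081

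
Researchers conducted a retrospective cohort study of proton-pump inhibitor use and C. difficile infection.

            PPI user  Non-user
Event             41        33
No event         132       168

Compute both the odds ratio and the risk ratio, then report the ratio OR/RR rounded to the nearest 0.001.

1.095

Reading the table with exposure as columns: a = 41 (PPI user, case), b = 132 (PPI user, non-case), c = 33 (Non-user, case), d = 168.
OR = (41·168)/(132·33) = 6888/4356 = 1.58127
Risk in exposed = 41/173 = 0.23699; risk in unexposed = 33/201 = 0.16418; RR = 1.44351
OR/RR = 1.58127 / 1.44351 = 1.09543
The outcome is not rare, so the OR lies further from 1 than the RR.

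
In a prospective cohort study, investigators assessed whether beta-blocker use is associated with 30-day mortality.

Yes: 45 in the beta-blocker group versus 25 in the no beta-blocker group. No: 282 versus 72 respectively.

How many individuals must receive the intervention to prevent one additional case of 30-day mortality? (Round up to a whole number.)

9

Risk in treated group = 45/327 = 0.13761; risk in control = 25/97 = 0.25773.
Absolute risk reduction = 0.25773 − 0.13761 = 0.12012
NNT = 1 / ARR = 1 / 0.12012 = 8.325 → round up → 9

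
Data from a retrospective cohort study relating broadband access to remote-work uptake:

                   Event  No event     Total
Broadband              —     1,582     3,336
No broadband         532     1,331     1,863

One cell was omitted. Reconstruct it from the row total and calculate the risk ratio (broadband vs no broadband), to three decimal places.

1.841

The missing cell is in the exposed row: 3336 − 1582 = 1754.
So a = 1754, b = 1582, c = 532, d = 1331.
RR = [a/(a+b)] / [c/(c+d)] = (1754/3336) / (532/1863) = 0.52578/0.28556 = 1.84122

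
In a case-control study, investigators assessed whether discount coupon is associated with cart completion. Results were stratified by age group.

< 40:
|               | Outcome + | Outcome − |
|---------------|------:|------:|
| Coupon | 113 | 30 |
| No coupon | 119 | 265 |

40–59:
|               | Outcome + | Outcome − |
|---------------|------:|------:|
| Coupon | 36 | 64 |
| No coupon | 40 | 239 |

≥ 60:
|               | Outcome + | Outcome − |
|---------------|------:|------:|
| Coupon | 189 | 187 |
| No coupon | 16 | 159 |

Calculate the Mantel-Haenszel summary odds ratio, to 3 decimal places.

OR_MH = Σ(aᵢdᵢ/nᵢ) / Σ(bᵢcᵢ/nᵢ), where nᵢ is the stratum total.
Stratum 1 (< 40): n = 527; a·d/n = 113·265/527 = 56.8216; b·c/n = 30·119/527 = 6.7742
Stratum 2 (40–59): n = 379; a·d/n = 36·239/379 = 22.7018; b·c/n = 64·40/379 = 6.7546
Stratum 3 (≥ 60): n = 551; a·d/n = 189·159/551 = 54.5390; b·c/n = 187·16/551 = 5.4301
OR_MH = (56.8216 + 22.7018 + 54.5390) / (6.7742 + 6.7546 + 5.4301) = 134.0625 / 18.9589 = 7.07120

7.071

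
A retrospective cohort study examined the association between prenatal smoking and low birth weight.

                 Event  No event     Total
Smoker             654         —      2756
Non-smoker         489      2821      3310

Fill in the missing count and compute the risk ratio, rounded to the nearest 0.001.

1.606

The missing cell is in the exposed row: 2756 − 654 = 2102.
So a = 654, b = 2102, c = 489, d = 2821.
RR = [a/(a+b)] / [c/(c+d)] = (654/2756) / (489/3310) = 0.23730/0.14773 = 1.60627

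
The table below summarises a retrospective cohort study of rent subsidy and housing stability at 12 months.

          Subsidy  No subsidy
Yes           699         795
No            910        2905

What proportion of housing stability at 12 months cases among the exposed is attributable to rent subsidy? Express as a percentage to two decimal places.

Reading the table with exposure as columns: a = 699 (Subsidy, case), b = 910 (Subsidy, non-case), c = 795 (No subsidy, case), d = 2905.
Risk in exposed = 699/1609 = 0.43443; risk in unexposed = 795/3700 = 0.21486.
RR = 0.43443/0.21486 = 2.02188
AR% = (RR − 1)/RR × 100 = (2.02188 − 1)/2.02188 × 100 = 50.5411%

50.54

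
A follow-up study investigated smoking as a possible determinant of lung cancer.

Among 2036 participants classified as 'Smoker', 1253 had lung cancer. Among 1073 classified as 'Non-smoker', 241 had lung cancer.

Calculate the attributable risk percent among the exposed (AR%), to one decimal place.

63.5

From the description: a = 1253, b = 783, c = 241, d = 832.
Risk in exposed = 1253/2036 = 0.61542; risk in unexposed = 241/1073 = 0.22460.
RR = 0.61542/0.22460 = 2.74003
AR% = (RR − 1)/RR × 100 = (2.74003 − 1)/2.74003 × 100 = 63.5041%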